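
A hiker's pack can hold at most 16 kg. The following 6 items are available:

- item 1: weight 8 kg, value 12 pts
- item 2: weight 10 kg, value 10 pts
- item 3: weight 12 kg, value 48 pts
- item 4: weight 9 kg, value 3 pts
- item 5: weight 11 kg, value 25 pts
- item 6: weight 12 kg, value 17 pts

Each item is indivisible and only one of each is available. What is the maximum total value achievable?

Check high-value combinations within 16 kg:
- item 3: weight 12, value 48
- item 5: weight 11, value 25
- item 6: weight 12, value 17
Best: 48 pts.

48 pts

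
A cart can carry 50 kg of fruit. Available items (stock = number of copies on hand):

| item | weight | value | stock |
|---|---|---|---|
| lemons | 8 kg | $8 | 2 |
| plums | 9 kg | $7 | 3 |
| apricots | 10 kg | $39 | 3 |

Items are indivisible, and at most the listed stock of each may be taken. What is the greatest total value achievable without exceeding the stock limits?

$133

Top feasible selections:
- 2×lemons + 3×apricots: weight 46, value 133
- 1×lemons + 1×plums + 3×apricots: weight 47, value 132
- 2×plums + 3×apricots: weight 48, value 131
Best: $133.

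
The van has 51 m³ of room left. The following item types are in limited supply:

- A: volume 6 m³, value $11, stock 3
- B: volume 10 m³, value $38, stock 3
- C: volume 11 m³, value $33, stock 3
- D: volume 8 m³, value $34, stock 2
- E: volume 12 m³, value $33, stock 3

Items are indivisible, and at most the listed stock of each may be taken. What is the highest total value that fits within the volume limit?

$182

Best selections within volume 51 and stock limits:
- 3×B + 2×D: volume 46, value 182
- 3×B + 1×C + 1×D: volume 49, value 181
- 3×B + 1×D + 1×E: volume 50, value 181
- 2×B + 1×C + 2×D: volume 47, value 177
Best: $182.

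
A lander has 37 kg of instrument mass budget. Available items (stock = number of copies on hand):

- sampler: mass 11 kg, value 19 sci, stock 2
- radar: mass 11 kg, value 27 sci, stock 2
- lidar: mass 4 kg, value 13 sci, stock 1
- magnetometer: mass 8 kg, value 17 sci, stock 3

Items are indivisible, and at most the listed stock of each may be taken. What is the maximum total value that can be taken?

86 sci

Top feasible selections:
- 1×sampler + 2×radar + 1×lidar: mass 37, value 86
- 2×radar + 1×lidar + 1×magnetometer: mass 34, value 84
Best: 86 sci.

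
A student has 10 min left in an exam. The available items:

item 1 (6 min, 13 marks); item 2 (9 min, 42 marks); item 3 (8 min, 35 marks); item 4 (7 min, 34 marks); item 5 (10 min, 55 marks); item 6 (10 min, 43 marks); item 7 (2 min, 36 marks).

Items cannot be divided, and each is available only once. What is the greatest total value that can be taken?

Check high-value combinations within 10 min:
- item 3+item 7: time 8+2=10, value 35+36=71
- item 4+item 7: time 7+2=9, value 34+36=70
- item 5: time 10, value 55
Best: 71 marks.

71 marks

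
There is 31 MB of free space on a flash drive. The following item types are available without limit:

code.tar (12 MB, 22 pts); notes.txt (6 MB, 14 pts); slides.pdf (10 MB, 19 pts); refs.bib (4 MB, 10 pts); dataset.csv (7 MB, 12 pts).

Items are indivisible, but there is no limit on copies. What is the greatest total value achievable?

74 pts

Best value-per-unit is refs.bib at 10/4; filling with it alone gives 7×10 = 70.
Optimal mix: 1×notes.txt + 6×refs.bib → size 30, value 74.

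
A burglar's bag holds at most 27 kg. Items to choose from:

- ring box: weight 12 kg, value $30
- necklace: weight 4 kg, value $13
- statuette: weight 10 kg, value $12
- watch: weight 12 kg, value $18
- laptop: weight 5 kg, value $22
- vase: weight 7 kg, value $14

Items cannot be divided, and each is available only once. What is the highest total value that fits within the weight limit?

$66

Check high-value combinations within 27 kg:
- ring box+laptop+vase: weight 12+5+7=24, value 30+22+14=66
- ring box+necklace+laptop: weight 12+4+5=21, value 30+13+22=65
- ring box+statuette+laptop: weight 12+10+5=27, value 30+12+22=64
- necklace+statuette+laptop+vase: weight 4+10+5+7=26, value 13+12+22+14=61
- ring box+necklace+vase: weight 12+4+7=23, value 30+13+14=57
Best: $66.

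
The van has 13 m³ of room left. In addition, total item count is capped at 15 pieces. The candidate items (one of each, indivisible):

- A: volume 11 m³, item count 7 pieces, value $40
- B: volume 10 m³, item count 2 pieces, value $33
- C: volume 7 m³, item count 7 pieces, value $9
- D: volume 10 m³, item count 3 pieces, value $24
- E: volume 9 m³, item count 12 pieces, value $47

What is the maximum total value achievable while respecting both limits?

Feasible sets respecting both limits:
- E: volume 9, item count 12, value 47
- A: volume 11, item count 7, value 40
- B: volume 10, item count 2, value 33
- D: volume 10, item count 3, value 24
Best: $47.

$47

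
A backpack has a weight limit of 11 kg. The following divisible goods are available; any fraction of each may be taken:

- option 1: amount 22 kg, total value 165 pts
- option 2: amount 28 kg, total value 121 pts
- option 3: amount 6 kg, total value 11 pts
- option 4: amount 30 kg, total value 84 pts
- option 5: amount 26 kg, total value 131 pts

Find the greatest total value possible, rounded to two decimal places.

82.50

Take in order of value per unit:
- option 1 (165/22 per unit): 11 of 22 → value 11×165/22 = 82.5000, running total 82.50
Total 82.50.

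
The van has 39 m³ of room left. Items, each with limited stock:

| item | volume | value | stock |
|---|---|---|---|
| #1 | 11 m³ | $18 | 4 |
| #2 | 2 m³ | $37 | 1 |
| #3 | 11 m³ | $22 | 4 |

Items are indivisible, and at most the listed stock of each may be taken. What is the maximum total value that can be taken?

Best selections within volume 39 and stock limits:
- 1×#2 + 3×#3: volume 35, value 103
- 1×#1 + 1×#2 + 2×#3: volume 35, value 99
- 2×#1 + 1×#2 + 1×#3: volume 35, value 95
- 3×#1 + 1×#2: volume 35, value 91
Best: $103.

$103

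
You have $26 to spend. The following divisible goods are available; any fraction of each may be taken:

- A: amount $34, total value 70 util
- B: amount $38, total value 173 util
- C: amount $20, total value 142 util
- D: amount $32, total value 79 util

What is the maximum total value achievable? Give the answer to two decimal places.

169.32

Take in order of value per unit:
- C (142/20 per unit): all 20 → value 142, running total 142.00
- B (173/38 per unit): 6 of 38 → value 6×173/38 = 27.3158, running total 169.32
Total 169.32.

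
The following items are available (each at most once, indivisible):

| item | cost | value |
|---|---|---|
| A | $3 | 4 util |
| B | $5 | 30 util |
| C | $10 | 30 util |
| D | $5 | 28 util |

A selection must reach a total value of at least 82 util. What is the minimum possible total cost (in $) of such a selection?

Subsets with value ≥ 82, sorted by total cost:
- B+C+D: cost 20, value 88
- A+B+C+D: cost 23, value 92
Minimum cost: 20 $.

20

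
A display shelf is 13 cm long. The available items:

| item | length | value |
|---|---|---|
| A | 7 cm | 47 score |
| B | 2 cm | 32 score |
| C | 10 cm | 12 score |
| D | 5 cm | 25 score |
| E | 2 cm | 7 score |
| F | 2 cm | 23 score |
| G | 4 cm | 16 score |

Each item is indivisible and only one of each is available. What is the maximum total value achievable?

109 score

This is a 0/1 knapsack; check combinations near the capacity.
- A+B+E+F: length 7+2+2+2=13, value 47+32+7+23=109
- A+B+F: length 7+2+2=11, value 47+32+23=102
- B+D+F+G: length 2+5+2+4=13, value 32+25+23+16=96
- A+B+G: length 7+2+4=13, value 47+32+16=95
- B+D+E+F: length 2+5+2+2=11, value 32+25+7+23=87
Best: 109 score.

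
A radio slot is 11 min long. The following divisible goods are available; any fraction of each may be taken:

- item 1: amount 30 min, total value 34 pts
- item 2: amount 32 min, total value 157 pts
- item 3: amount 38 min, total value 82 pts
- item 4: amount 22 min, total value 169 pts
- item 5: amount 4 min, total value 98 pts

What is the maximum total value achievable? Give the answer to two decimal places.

Take in order of value per unit:
- item 5 (98/4 per unit): all 4 → value 98, running total 98.00
- item 4 (169/22 per unit): 7 of 22 → value 7×169/22 = 53.7727, running total 151.77
Total 151.77.

151.77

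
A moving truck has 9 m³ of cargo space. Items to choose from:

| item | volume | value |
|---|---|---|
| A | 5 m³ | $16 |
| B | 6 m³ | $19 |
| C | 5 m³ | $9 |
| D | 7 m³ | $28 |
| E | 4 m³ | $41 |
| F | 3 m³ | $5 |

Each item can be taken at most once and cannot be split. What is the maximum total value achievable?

$57

Check high-value combinations within 9 m³:
- A+E: volume 5+4=9, value 16+41=57
- C+E: volume 5+4=9, value 9+41=50
- E+F: volume 4+3=7, value 41+5=46
- E: volume 4, value 41
- D: volume 7, value 28
Best: $57.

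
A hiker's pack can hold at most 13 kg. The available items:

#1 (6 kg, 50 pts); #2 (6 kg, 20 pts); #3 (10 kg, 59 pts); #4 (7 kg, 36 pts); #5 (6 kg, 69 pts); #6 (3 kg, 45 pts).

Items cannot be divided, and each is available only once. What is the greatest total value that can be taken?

This is a 0/1 knapsack; check combinations near the capacity.
- #1+#5: weight 6+6=12, value 50+69=119
- #5+#6: weight 6+3=9, value 69+45=114
- #4+#5: weight 7+6=13, value 36+69=105
- #3+#6: weight 10+3=13, value 59+45=104
- #1+#6: weight 6+3=9, value 50+45=95
Best: 119 pts.

119 pts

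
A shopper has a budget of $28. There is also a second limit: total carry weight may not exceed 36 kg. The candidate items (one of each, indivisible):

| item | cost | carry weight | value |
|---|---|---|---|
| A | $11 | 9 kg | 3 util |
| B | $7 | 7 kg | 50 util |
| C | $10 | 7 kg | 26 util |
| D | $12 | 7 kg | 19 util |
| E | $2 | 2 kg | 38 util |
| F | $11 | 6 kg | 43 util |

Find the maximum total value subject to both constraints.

131 util

Feasible sets respecting both limits:
- B+E+F: cost 20, carry weight 15, value 131
- B+C+F: cost 28, carry weight 20, value 119
- B+C+E: cost 19, carry weight 16, value 114
Best: 131 util.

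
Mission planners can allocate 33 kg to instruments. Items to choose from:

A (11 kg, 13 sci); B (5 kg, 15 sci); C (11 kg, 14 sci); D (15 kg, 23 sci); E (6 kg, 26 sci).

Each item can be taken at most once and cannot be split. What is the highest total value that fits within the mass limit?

68 sci

Check high-value combinations within 33 kg:
- A+B+C+E: mass 11+5+11+6=33, value 13+15+14+26=68
- B+D+E: mass 5+15+6=26, value 15+23+26=64
- C+D+E: mass 11+15+6=32, value 14+23+26=63
Best: 68 sci.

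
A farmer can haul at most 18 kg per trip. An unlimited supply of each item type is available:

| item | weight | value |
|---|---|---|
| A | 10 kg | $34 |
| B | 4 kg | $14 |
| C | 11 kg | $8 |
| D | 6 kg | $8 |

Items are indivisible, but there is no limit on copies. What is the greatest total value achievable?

Best value-per-unit is B at 14/4; filling with it alone gives 4×14 = 56.
Optimal mix: 1×A + 2×B → weight 18, value 62.

$62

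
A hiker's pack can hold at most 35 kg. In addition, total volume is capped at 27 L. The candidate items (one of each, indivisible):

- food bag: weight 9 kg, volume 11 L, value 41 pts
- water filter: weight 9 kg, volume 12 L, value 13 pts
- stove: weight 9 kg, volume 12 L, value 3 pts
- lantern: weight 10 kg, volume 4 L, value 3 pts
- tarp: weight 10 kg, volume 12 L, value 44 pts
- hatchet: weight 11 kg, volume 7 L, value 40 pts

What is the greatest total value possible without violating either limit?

Feasible sets respecting both limits:
- food bag+lantern+tarp: weight 29, volume 27, value 88
- lantern+tarp+hatchet: weight 31, volume 23, value 87
- food bag+tarp: weight 19, volume 23, value 85
- food bag+lantern+hatchet: weight 30, volume 22, value 84
Best: 88 pts.

88 pts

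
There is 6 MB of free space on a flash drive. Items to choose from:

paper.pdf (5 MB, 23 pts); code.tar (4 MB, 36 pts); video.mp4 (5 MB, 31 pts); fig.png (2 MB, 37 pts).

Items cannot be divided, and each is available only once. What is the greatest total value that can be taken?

73 pts

Check high-value combinations within 6 MB:
- code.tar+fig.png: size 4+2=6, value 36+37=73
- fig.png: size 2, value 37
- code.tar: size 4, value 36
Best: 73 pts.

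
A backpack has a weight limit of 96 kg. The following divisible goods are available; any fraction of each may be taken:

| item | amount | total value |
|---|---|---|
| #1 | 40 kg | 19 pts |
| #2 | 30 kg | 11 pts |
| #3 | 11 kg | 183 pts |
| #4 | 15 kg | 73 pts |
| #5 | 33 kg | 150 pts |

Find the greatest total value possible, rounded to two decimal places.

423.58

Take in order of value per unit:
- #3 (183/11 per unit): all 11 → value 183, running total 183.00
- #4 (73/15 per unit): all 15 → value 73, running total 256.00
- #5 (150/33 per unit): all 33 → value 150, running total 406.00
- #1 (19/40 per unit): 37 of 40 → value 37×19/40 = 17.5750, running total 423.58
Total 423.58.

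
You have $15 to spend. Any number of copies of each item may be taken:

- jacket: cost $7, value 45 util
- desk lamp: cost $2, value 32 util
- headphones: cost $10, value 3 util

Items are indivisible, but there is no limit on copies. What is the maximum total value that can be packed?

224 util

Best value-per-unit is desk lamp at 32/2, and filling with it alone uses cost 7×2=14. No mix of the others beats 7×32 = 224.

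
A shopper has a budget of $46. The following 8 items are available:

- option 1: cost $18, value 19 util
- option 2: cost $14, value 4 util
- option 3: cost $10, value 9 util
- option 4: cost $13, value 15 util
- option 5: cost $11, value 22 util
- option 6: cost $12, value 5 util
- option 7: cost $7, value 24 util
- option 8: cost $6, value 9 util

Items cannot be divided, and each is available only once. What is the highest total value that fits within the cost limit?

Check high-value combinations within $46:
- option 1+option 5+option 7+option 8: cost 18+11+7+6=42, value 19+22+24+9=74
- option 1+option 3+option 5+option 7: cost 18+10+11+7=46, value 19+9+22+24=74
- option 4+option 5+option 7+option 8: cost 13+11+7+6=37, value 15+22+24+9=70
- option 3+option 4+option 5+option 7: cost 10+13+11+7=41, value 9+15+22+24=70
- option 3+option 5+option 6+option 7+option 8: cost 10+11+12+7+6=46, value 9+22+5+24+9=69
Best: 74 util.

74 util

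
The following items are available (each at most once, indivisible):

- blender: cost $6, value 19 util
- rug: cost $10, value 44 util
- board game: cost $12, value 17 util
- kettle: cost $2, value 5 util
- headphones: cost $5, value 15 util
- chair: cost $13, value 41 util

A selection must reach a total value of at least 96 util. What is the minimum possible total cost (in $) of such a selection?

Subsets with value ≥ 96, sorted by total cost:
- rug+headphones+chair: cost 28, value 100
- blender+rug+chair: cost 29, value 104
- rug+kettle+headphones+chair: cost 30, value 105
Minimum cost: 28 $.

28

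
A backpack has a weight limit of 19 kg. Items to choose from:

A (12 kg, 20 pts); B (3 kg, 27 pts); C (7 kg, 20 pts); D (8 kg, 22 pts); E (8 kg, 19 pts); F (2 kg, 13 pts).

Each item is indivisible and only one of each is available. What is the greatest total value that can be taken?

69 pts

Check high-value combinations within 19 kg:
- B+C+D: weight 3+7+8=18, value 27+20+22=69
- B+D+E: weight 3+8+8=19, value 27+22+19=68
- B+C+E: weight 3+7+8=18, value 27+20+19=66
- B+D+F: weight 3+8+2=13, value 27+22+13=62
- B+C+F: weight 3+7+2=12, value 27+20+13=60
Best: 69 pts.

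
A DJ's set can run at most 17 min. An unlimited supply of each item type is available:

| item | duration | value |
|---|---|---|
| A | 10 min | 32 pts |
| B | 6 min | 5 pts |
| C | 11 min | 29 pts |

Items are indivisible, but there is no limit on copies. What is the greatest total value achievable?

37 pts

Best value-per-unit is A at 32/10; filling with it alone gives 1×32 = 32.
Optimal mix: 1×A + 1×B → duration 16, value 37.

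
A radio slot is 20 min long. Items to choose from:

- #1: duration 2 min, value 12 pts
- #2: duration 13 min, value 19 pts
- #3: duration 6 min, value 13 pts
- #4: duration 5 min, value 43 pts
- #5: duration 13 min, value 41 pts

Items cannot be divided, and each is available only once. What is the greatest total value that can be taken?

96 pts

Check high-value combinations within 20 min:
- #1+#4+#5: duration 2+5+13=20, value 12+43+41=96
- #4+#5: duration 5+13=18, value 43+41=84
- #1+#2+#4: duration 2+13+5=20, value 12+19+43=74
- #1+#3+#4: duration 2+6+5=13, value 12+13+43=68
- #2+#4: duration 13+5=18, value 19+43=62
Best: 96 pts.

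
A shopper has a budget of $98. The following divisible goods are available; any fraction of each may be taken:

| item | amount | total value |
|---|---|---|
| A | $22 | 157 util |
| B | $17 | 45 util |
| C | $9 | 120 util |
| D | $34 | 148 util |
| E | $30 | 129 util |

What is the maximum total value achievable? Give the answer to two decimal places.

561.94

Take in order of value per unit:
- C (120/9 per unit): all 9 → value 120, running total 120.00
- A (157/22 per unit): all 22 → value 157, running total 277.00
- D (148/34 per unit): all 34 → value 148, running total 425.00
- E (129/30 per unit): all 30 → value 129, running total 554.00
- B (45/17 per unit): 3 of 17 → value 3×45/17 = 7.9412, running total 561.94
Total 561.94.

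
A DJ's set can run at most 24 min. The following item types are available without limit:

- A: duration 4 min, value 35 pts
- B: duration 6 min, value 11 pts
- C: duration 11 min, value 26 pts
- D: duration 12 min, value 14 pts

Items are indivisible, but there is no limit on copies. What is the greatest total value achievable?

210 pts

Best value-per-unit is A at 35/4, and filling with it alone uses duration 6×4=24. No mix of the others beats 6×35 = 210.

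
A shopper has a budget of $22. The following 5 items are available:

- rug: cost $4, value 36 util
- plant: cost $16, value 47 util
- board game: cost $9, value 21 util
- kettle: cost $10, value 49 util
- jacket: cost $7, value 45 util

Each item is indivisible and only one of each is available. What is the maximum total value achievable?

Check high-value combinations within $22:
- rug+kettle+jacket: cost 4+10+7=21, value 36+49+45=130
- rug+board game+jacket: cost 4+9+7=20, value 36+21+45=102
- kettle+jacket: cost 10+7=17, value 49+45=94
Best: 130 util.

130 util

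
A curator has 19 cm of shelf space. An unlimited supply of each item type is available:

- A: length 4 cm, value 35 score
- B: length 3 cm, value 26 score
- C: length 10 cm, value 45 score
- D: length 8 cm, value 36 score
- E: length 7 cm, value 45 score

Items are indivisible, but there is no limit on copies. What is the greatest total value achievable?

166 score

Best value-per-unit is A at 35/4; filling with it alone gives 4×35 = 140.
Optimal mix: 4×A + 1×B → length 19, value 166.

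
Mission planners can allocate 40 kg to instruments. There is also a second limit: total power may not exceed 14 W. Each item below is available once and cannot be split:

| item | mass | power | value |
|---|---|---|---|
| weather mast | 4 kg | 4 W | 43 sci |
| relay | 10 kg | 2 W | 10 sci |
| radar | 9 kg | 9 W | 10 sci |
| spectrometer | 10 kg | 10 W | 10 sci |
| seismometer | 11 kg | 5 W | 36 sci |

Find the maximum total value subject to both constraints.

89 sci

Feasible sets respecting both limits:
- weather mast+relay+seismometer: mass 25, power 11, value 89
- weather mast+seismometer: mass 15, power 9, value 79
- weather mast+relay: mass 14, power 6, value 53
- weather mast+radar: mass 13, power 13, value 53
Best: 89 sci.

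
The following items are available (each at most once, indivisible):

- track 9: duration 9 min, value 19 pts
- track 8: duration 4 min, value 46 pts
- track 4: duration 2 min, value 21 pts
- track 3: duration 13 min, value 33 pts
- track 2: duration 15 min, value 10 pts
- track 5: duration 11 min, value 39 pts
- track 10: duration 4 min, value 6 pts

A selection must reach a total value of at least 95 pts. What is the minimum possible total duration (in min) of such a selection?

Subsets with value ≥ 95, sorted by total duration:
- track 8+track 4+track 5: duration 17, value 106
- track 8+track 4+track 3: duration 19, value 100
Minimum duration: 17 min.

17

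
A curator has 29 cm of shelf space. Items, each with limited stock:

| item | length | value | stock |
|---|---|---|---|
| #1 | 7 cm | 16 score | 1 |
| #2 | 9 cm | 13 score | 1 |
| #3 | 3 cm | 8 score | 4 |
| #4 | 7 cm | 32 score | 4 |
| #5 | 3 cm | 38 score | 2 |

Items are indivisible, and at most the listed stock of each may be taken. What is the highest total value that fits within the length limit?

172 score

Best selections within length 29 and stock limits:
- 3×#4 + 2×#5: length 27, value 172
- 3×#3 + 2×#4 + 2×#5: length 29, value 164
- 2×#3 + 2×#4 + 2×#5: length 26, value 156
Best: 172 score.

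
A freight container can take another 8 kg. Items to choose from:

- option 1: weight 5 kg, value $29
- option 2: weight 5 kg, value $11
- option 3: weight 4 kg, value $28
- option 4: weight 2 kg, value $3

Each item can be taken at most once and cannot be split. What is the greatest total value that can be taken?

$32

Check high-value combinations within 8 kg:
- option 1+option 4: weight 5+2=7, value 29+3=32
- option 3+option 4: weight 4+2=6, value 28+3=31
- option 1: weight 5, value 29
Best: $32.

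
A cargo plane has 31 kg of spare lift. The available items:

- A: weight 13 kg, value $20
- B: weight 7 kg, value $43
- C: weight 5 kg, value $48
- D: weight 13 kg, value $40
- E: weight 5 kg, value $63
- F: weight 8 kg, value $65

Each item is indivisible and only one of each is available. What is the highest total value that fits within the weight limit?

Check high-value combinations within 31 kg:
- B+C+E+F: weight 7+5+5+8=25, value 43+48+63+65=219
- C+D+E+F: weight 5+13+5+8=31, value 48+40+63+65=216
- A+C+E+F: weight 13+5+5+8=31, value 20+48+63+65=196
- B+C+D+E: weight 7+5+13+5=30, value 43+48+40+63=194
- C+E+F: weight 5+5+8=18, value 48+63+65=176
Best: $219.

$219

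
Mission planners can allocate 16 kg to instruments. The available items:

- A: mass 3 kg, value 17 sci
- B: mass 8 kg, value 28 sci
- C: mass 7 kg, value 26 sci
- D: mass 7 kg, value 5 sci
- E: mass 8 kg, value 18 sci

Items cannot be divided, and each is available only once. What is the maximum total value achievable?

54 sci

Check high-value combinations within 16 kg:
- B+C: mass 8+7=15, value 28+26=54
- B+E: mass 8+8=16, value 28+18=46
- A+B: mass 3+8=11, value 17+28=45
- C+E: mass 7+8=15, value 26+18=44
- A+C: mass 3+7=10, value 17+26=43
Best: 54 sci.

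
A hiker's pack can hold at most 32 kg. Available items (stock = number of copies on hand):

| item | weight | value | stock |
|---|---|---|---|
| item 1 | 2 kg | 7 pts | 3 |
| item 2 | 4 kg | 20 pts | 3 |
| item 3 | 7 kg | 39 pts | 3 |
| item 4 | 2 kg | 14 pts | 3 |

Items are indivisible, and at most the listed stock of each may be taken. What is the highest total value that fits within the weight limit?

Top feasible selections:
- 3×item 2 + 2×item 3 + 3×item 4: weight 32, value 180
- 1×item 2 + 3×item 3 + 3×item 4: weight 31, value 179
- 2×item 1 + 2×item 2 + 2×item 3 + 3×item 4: weight 32, value 174
Best: 180 pts.

180 pts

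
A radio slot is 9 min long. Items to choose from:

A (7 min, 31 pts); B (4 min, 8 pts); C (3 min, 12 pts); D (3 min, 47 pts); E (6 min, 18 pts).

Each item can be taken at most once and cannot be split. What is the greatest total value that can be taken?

Check high-value combinations within 9 min:
- D+E: duration 3+6=9, value 47+18=65
- C+D: duration 3+3=6, value 12+47=59
- B+D: duration 4+3=7, value 8+47=55
- D: duration 3, value 47
Best: 65 pts.

65 pts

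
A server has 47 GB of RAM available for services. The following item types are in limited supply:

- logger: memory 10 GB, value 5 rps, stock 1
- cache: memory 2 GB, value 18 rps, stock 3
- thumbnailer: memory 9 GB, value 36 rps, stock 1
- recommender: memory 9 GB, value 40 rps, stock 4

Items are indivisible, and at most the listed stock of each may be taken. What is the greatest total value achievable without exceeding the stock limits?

Best selections within memory 47 and stock limits:
- 3×cache + 4×recommender: memory 42, value 214
- 1×cache + 1×thumbnailer + 4×recommender: memory 47, value 214
Best: 214 rps.

214 rps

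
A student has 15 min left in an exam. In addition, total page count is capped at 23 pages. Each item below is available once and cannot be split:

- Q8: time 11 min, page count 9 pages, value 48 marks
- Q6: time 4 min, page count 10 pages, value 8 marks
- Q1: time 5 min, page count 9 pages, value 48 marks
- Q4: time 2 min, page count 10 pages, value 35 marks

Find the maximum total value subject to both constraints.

83 marks

Feasible sets respecting both limits:
- Q8+Q4: time 13, page count 19, value 83
- Q1+Q4: time 7, page count 19, value 83
- Q8+Q6: time 15, page count 19, value 56
Best: 83 marks.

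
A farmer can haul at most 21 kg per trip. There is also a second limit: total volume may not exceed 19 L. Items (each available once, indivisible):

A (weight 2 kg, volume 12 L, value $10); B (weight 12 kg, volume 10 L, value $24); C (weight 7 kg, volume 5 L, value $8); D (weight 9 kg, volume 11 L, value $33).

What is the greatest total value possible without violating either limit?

Feasible sets respecting both limits:
- C+D: weight 16, volume 16, value 41
- D: weight 9, volume 11, value 33
- B+C: weight 19, volume 15, value 32
- B: weight 12, volume 10, value 24
Best: $41.

$41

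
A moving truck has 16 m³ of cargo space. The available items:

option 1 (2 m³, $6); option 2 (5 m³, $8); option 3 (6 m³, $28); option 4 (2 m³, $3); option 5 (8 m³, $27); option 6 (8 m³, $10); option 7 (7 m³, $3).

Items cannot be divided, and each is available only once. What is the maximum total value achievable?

Check high-value combinations within 16 m³:
- option 1+option 3+option 5: volume 2+6+8=16, value 6+28+27=61
- option 3+option 4+option 5: volume 6+2+8=16, value 28+3+27=58
- option 3+option 5: volume 6+8=14, value 28+27=55
Best: $61.

$61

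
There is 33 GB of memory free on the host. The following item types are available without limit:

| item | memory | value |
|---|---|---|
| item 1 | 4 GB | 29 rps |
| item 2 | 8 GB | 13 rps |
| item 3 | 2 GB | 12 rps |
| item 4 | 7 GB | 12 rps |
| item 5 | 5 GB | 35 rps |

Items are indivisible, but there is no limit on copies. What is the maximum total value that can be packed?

238 rps

Best value-per-unit is item 1 at 29/4; filling with it alone gives 8×29 = 232.
Optimal mix: 7×item 1 + 1×item 5 → memory 33, value 238.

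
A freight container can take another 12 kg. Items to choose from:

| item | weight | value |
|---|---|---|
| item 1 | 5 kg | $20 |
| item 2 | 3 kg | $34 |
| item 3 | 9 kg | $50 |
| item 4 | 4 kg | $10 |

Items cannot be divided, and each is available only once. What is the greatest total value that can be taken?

$84

Check high-value combinations within 12 kg:
- item 2+item 3: weight 3+9=12, value 34+50=84
- item 1+item 2+item 4: weight 5+3+4=12, value 20+34+10=64
- item 1+item 2: weight 5+3=8, value 20+34=54
- item 3: weight 9, value 50
- item 2+item 4: weight 3+4=7, value 34+10=44
Best: $84.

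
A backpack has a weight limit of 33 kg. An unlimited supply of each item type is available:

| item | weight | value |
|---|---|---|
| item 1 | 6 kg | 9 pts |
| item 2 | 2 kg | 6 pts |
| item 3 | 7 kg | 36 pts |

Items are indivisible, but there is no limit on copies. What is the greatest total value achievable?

Best value-per-unit is item 3 at 36/7; filling with it alone gives 4×36 = 144.
Optimal mix: 2×item 2 + 4×item 3 → weight 32, value 156.

156 pts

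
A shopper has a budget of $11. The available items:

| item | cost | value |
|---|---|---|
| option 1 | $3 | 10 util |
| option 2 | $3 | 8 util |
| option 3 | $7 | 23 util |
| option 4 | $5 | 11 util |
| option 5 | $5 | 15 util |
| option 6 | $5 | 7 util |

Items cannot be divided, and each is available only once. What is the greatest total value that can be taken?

This is a 0/1 knapsack; check combinations near the capacity.
- option 1+option 3: cost 3+7=10, value 10+23=33
- option 1+option 2+option 5: cost 3+3+5=11, value 10+8+15=33
- option 2+option 3: cost 3+7=10, value 8+23=31
Best: 33 util.

33 util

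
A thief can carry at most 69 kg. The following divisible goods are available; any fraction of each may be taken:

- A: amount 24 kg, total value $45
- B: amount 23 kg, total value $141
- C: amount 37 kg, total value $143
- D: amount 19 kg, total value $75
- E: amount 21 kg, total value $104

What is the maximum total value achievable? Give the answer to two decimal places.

343.19

Take in order of value per unit:
- B (141/23 per unit): all 23 → value 141, running total 141.00
- E (104/21 per unit): all 21 → value 104, running total 245.00
- D (75/19 per unit): all 19 → value 75, running total 320.00
- C (143/37 per unit): 6 of 37 → value 6×143/37 = 23.1892, running total 343.19
Total 343.19.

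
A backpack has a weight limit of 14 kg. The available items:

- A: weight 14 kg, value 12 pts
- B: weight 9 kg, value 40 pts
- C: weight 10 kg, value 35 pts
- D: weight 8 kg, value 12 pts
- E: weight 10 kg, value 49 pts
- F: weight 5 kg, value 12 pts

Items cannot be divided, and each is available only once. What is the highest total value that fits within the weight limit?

52 pts

Check high-value combinations within 14 kg:
- B+F: weight 9+5=14, value 40+12=52
- E: weight 10, value 49
- B: weight 9, value 40
- C: weight 10, value 35
- D+F: weight 8+5=13, value 12+12=24
Best: 52 pts.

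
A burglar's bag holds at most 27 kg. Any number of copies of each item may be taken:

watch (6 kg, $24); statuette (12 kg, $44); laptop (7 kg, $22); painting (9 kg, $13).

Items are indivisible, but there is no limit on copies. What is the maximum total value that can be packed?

$96

Best value-per-unit is watch at 24/6, and filling with it alone uses weight 4×6=24. No mix of the others beats 4×24 = 96.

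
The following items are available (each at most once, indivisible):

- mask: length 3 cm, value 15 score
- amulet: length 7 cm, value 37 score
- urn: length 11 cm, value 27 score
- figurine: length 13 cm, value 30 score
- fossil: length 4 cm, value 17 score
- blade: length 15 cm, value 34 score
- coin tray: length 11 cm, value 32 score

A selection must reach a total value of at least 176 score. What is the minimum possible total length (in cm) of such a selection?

Subsets with value ≥ 176, sorted by total length:
- amulet+urn+figurine+fossil+blade+coin tray: length 61, value 177
- mask+amulet+urn+figurine+fossil+blade+coin tray: length 64, value 192
Minimum length: 61 cm.

61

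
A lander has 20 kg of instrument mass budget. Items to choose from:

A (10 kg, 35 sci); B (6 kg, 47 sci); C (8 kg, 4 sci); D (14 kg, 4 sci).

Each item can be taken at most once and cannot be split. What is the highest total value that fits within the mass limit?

Check high-value combinations within 20 kg:
- A+B: mass 10+6=16, value 35+47=82
- B+C: mass 6+8=14, value 47+4=51
- B+D: mass 6+14=20, value 47+4=51
Best: 82 sci.

82 sci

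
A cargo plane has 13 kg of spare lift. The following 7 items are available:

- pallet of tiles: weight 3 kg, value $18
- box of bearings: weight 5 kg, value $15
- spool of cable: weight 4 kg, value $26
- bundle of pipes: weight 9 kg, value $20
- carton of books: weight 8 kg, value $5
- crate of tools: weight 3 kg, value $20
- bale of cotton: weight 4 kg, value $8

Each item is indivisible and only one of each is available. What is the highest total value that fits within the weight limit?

Check high-value combinations within 13 kg:
- pallet of tiles+spool of cable+crate of tools: weight 3+4+3=10, value 18+26+20=64
- box of bearings+spool of cable+crate of tools: weight 5+4+3=12, value 15+26+20=61
- pallet of tiles+box of bearings+spool of cable: weight 3+5+4=12, value 18+15+26=59
- spool of cable+crate of tools+bale of cotton: weight 4+3+4=11, value 26+20+8=54
- pallet of tiles+box of bearings+crate of tools: weight 3+5+3=11, value 18+15+20=53
Best: $64.

$64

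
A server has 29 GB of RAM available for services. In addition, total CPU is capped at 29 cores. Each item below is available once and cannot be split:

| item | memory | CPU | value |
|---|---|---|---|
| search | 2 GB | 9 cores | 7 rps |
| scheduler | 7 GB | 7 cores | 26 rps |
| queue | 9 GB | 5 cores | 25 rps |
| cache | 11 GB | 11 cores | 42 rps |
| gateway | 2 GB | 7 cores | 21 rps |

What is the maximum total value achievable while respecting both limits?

93 rps

Feasible sets respecting both limits:
- scheduler+queue+cache: memory 27, CPU 23, value 93
- scheduler+cache+gateway: memory 20, CPU 25, value 89
- queue+cache+gateway: memory 22, CPU 23, value 88
- search+scheduler+queue+gateway: memory 20, CPU 28, value 79
Best: 93 rps.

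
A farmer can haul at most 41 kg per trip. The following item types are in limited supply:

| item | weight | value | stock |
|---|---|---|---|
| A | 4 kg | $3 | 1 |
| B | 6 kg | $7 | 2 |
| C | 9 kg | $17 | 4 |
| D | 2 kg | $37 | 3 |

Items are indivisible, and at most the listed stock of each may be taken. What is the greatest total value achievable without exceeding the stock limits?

Top feasible selections:
- 1×B + 3×C + 3×D: weight 39, value 169
- 1×A + 3×C + 3×D: weight 37, value 165
- 3×C + 3×D: weight 33, value 162
Best: $169.

$169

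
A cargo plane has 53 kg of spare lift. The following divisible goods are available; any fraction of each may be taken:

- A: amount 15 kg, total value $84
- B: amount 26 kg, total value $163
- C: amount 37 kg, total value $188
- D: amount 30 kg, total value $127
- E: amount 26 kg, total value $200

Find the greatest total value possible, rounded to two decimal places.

368.60

Take in order of value per unit:
- E (200/26 per unit): all 26 → value 200, running total 200.00
- B (163/26 per unit): all 26 → value 163, running total 363.00
- A (84/15 per unit): 1 of 15 → value 1×84/15 = 5.6000, running total 368.60
Total 368.60.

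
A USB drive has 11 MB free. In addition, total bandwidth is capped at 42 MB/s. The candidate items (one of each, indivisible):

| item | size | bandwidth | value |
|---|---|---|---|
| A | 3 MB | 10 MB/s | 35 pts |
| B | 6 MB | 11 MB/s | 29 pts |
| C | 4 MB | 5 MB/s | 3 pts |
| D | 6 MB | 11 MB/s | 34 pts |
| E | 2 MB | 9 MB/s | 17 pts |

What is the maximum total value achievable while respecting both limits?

Feasible sets respecting both limits:
- A+D+E: size 11, bandwidth 30, value 86
- A+B+E: size 11, bandwidth 30, value 81
- A+D: size 9, bandwidth 21, value 69
- A+B: size 9, bandwidth 21, value 64
Best: 86 pts.

86 pts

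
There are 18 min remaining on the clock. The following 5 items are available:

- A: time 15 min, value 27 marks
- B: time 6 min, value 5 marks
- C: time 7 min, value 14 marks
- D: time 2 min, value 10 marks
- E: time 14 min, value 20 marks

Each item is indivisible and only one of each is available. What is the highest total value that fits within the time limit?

37 marks

Check high-value combinations within 18 min:
- A+D: time 15+2=17, value 27+10=37
- D+E: time 2+14=16, value 10+20=30
- B+C+D: time 6+7+2=15, value 5+14+10=29
Best: 37 marks.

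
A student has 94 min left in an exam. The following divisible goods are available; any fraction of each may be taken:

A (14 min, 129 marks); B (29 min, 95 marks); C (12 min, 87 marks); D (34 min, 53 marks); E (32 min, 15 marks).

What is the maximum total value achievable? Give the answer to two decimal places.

Take in order of value per unit:
- A (129/14 per unit): all 14 → value 129, running total 129.00
- C (87/12 per unit): all 12 → value 87, running total 216.00
- B (95/29 per unit): all 29 → value 95, running total 311.00
- D (53/34 per unit): all 34 → value 53, running total 364.00
- E (15/32 per unit): 5 of 32 → value 5×15/32 = 2.3438, running total 366.34
Total 366.34.

366.34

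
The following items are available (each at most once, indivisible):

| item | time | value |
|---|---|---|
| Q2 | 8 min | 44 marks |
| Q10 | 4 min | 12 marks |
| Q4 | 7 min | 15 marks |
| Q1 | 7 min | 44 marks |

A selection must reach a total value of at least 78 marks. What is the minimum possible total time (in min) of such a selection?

15

Subsets with value ≥ 78, sorted by total time:
- Q2+Q1: time 15, value 88
- Q2+Q10+Q1: time 19, value 100
- Q2+Q4+Q1: time 22, value 103
Minimum time: 15 min.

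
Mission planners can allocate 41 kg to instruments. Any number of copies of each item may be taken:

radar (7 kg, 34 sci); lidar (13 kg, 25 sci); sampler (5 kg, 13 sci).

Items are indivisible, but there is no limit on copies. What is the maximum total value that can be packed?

Best value-per-unit is radar at 34/7; filling with it alone gives 5×34 = 170.
Optimal mix: 5×radar + 1×sampler → mass 40, value 183.

183 sci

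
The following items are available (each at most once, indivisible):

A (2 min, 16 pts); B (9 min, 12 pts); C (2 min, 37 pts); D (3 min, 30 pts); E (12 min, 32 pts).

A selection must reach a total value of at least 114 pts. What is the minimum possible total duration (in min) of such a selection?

Subsets with value ≥ 114, sorted by total duration:
- A+C+D+E: duration 19, value 115
- A+B+C+D+E: duration 28, value 127
Minimum duration: 19 min.

19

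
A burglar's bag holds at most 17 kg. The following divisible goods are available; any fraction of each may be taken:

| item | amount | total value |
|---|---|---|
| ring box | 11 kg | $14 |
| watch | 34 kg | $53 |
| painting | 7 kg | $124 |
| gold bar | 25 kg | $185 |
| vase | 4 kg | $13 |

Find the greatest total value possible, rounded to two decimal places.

Take in order of value per unit:
- painting (124/7 per unit): all 7 → value 124, running total 124.00
- gold bar (185/25 per unit): 10 of 25 → value 10×185/25 = 74.0000, running total 198.00
Total 198.00.

198.00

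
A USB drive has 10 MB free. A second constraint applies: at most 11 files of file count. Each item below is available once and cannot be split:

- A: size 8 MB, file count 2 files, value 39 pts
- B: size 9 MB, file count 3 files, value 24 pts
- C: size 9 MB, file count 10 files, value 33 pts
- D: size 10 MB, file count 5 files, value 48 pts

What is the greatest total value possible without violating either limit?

48 pts

Feasible sets respecting both limits:
- D: size 10, file count 5, value 48
- A: size 8, file count 2, value 39
- C: size 9, file count 10, value 33
- B: size 9, file count 3, value 24
Best: 48 pts.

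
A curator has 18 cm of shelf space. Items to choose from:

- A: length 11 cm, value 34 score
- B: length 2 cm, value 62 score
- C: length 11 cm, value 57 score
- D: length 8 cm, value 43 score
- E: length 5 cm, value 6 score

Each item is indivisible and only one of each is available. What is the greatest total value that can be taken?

This is a 0/1 knapsack; check combinations near the capacity.
- B+C+E: length 2+11+5=18, value 62+57+6=125
- B+C: length 2+11=13, value 62+57=119
- B+D+E: length 2+8+5=15, value 62+43+6=111
Best: 125 score.

125 score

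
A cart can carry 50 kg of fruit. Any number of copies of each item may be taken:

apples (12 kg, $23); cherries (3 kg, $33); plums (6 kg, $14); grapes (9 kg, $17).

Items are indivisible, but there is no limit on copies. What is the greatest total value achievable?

$528

Best value-per-unit is cherries at 33/3, and filling with it alone uses weight 16×3=48. No mix of the others beats 16×33 = 528.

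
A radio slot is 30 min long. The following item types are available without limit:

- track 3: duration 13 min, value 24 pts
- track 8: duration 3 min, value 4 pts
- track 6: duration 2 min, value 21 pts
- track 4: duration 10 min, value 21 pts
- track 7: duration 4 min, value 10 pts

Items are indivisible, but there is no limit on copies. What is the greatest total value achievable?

Best value-per-unit is track 6 at 21/2, and filling with it alone uses duration 15×2=30. No mix of the others beats 15×21 = 315.

315 pts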